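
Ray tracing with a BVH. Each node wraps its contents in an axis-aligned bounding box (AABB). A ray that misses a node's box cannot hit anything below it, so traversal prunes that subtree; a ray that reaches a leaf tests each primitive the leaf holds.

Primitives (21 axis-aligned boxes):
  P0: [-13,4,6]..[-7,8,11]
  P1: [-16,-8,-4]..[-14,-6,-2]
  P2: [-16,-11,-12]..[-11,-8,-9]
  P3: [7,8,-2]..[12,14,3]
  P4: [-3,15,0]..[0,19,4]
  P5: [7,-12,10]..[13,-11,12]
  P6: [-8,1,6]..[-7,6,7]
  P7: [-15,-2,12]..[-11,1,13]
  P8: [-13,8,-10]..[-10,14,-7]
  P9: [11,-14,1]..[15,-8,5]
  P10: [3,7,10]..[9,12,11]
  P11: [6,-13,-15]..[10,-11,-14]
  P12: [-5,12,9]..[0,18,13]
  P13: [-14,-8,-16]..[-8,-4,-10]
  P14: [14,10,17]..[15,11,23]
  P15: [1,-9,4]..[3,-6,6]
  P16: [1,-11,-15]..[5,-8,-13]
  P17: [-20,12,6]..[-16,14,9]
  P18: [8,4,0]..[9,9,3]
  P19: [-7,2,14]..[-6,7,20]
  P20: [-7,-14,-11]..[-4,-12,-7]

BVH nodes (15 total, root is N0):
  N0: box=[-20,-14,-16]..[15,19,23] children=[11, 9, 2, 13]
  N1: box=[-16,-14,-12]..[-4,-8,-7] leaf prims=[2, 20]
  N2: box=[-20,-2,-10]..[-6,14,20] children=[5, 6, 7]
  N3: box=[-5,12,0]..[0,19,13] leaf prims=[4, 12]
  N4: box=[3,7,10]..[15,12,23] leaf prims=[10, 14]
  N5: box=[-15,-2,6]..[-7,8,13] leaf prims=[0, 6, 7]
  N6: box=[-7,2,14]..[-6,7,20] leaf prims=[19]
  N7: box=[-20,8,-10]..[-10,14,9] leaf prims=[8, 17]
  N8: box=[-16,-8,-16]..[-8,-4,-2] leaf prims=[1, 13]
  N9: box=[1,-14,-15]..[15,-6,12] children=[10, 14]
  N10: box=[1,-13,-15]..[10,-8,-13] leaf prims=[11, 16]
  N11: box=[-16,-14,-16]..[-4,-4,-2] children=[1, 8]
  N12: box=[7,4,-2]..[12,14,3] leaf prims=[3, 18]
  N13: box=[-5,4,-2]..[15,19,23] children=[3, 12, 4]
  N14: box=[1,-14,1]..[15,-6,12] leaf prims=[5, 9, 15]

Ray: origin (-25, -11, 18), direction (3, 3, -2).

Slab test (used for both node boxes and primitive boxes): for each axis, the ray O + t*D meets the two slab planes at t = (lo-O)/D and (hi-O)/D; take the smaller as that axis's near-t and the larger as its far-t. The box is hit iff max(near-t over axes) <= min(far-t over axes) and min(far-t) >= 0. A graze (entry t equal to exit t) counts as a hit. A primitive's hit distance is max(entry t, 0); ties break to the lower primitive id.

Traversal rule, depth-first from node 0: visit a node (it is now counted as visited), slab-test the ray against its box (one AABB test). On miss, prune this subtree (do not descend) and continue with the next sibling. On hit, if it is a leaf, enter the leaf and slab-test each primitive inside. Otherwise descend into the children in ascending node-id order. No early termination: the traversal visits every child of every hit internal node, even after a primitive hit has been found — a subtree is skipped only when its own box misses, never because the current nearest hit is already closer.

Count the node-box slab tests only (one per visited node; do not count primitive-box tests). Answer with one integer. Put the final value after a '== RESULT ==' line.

Trace the traversal:
N0 x:[5/3,40/3] y:[-1,10] z:[-5/2,17] -> hit [5/3,10], descend [2, 9, 11, 13]
  N2 x:[5/3,19/3] y:[3,25/3] z:[-1,14] -> hit [3,19/3], descend [5, 6, 7]
    N5 x:[10/3,6] y:[3,19/3] z:[5/2,6] -> hit [10/3,6] leaf, test {P0@t=5, P6@t=17/3, P7(miss)}
    N6 x:[6,19/3] y:[13/3,6] z:[-1,2] -> miss, prune
    N7 x:[5/3,5] y:[19/3,25/3] z:[9/2,14] -> miss, prune
  N9 x:[26/3,40/3] y:[-1,5/3] z:[3,33/2] -> miss, prune
  N11 x:[3,7] y:[-1,7/3] z:[10,17] -> miss, prune
  N13 x:[20/3,40/3] y:[5,10] z:[-5/2,10] -> hit [20/3,10], descend [3, 4, 12]
    N3 x:[20/3,25/3] y:[23/3,10] z:[5/2,9] -> hit [23/3,25/3] leaf, test {P4(miss), P12(miss)}
    N4 x:[28/3,40/3] y:[6,23/3] z:[-5/2,4] -> miss, prune
    N12 x:[32/3,37/3] y:[5,25/3] z:[15/2,10] -> miss, prune

order=[0, 2, 5, 6, 7, 9, 11, 13, 3, 4, 12]  |boxes|=11  |leaves|=2  hit=P0

== RESULT ==
11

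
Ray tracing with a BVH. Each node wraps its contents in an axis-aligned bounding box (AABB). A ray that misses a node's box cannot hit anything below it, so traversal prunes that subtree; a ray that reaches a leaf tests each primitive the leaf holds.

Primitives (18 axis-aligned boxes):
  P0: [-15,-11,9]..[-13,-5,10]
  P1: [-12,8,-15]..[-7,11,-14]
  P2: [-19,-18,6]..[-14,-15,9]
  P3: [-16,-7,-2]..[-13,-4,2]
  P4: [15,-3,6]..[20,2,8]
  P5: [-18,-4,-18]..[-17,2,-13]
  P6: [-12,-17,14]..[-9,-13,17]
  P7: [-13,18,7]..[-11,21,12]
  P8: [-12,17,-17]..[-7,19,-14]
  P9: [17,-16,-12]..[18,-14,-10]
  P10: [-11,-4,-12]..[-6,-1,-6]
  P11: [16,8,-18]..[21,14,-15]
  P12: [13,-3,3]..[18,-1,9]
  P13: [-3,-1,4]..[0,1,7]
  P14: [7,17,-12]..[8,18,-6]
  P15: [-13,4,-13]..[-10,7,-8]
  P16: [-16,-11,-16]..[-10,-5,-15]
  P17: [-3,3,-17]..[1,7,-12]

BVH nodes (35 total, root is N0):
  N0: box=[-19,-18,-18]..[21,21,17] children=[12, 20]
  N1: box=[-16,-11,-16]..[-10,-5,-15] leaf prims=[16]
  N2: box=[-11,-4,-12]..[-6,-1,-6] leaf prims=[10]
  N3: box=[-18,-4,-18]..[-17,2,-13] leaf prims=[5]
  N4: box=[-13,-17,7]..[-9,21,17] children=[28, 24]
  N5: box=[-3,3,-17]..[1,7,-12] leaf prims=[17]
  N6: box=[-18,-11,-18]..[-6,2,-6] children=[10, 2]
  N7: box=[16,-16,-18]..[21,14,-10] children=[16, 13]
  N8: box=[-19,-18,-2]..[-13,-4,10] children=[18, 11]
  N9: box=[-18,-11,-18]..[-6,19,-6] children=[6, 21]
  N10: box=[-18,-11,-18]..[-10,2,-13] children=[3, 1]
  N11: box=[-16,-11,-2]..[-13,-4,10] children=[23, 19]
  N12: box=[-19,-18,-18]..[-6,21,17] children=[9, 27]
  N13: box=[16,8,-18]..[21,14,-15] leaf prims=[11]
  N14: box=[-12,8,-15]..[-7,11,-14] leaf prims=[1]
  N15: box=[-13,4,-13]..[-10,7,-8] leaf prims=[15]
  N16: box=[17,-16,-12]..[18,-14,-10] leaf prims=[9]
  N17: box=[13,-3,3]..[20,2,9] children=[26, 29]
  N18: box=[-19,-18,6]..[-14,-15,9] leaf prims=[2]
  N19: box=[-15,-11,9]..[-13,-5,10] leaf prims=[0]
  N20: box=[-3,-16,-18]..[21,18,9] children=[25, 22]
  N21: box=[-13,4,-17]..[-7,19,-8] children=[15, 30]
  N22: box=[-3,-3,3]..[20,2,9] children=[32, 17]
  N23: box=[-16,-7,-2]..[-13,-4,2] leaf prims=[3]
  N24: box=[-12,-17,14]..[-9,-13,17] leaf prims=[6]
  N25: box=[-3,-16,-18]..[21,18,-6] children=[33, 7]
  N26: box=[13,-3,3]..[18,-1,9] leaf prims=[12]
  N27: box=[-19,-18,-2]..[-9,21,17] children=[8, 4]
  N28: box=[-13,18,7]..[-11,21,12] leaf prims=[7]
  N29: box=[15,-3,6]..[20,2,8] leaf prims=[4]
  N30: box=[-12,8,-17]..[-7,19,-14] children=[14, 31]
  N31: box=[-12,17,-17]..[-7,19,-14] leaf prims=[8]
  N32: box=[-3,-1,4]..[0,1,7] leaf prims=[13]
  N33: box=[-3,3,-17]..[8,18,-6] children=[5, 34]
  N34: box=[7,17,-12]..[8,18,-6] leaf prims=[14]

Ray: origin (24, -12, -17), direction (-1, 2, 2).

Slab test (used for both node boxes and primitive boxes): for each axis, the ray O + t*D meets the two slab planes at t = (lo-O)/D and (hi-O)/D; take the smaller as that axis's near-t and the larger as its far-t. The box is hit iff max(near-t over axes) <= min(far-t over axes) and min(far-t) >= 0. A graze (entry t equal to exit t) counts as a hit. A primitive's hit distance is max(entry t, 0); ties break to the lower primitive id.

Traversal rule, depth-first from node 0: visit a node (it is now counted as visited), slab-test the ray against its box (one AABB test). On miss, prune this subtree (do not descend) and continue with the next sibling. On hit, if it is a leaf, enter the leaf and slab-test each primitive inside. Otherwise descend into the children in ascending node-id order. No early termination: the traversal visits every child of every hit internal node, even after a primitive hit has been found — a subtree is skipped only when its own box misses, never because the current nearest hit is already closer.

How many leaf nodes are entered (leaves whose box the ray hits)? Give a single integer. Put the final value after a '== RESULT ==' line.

Walk:
N0 x:[3,43] y:[-3,33/2] z:[-1/2,17] -> hit [3,33/2], descend [12, 20]
  N12 x:[30,43] y:[-3,33/2] z:[-1/2,17] -> miss, prune
  N20 x:[3,27] y:[-2,15] z:[-1/2,13] -> hit [3,13], descend [22, 25]
    N22 x:[4,27] y:[9/2,7] z:[10,13] -> miss, prune
    N25 x:[3,27] y:[-2,15] z:[-1/2,11/2] -> hit [3,11/2], descend [7, 33]
      N7 x:[3,8] y:[-2,13] z:[-1/2,7/2] -> hit [3,7/2], descend [13, 16]
        N13 x:[3,8] y:[10,13] z:[-1/2,1] -> miss, prune
        N16 x:[6,7] y:[-2,-1] z:[5/2,7/2] -> miss, prune
      N33 x:[16,27] y:[15/2,15] z:[0,11/2] -> miss, prune

order=[0, 12, 20, 22, 25, 7, 13, 16, 33]  |boxes|=9  |leaves|=0  hit=miss

== RESULT ==
0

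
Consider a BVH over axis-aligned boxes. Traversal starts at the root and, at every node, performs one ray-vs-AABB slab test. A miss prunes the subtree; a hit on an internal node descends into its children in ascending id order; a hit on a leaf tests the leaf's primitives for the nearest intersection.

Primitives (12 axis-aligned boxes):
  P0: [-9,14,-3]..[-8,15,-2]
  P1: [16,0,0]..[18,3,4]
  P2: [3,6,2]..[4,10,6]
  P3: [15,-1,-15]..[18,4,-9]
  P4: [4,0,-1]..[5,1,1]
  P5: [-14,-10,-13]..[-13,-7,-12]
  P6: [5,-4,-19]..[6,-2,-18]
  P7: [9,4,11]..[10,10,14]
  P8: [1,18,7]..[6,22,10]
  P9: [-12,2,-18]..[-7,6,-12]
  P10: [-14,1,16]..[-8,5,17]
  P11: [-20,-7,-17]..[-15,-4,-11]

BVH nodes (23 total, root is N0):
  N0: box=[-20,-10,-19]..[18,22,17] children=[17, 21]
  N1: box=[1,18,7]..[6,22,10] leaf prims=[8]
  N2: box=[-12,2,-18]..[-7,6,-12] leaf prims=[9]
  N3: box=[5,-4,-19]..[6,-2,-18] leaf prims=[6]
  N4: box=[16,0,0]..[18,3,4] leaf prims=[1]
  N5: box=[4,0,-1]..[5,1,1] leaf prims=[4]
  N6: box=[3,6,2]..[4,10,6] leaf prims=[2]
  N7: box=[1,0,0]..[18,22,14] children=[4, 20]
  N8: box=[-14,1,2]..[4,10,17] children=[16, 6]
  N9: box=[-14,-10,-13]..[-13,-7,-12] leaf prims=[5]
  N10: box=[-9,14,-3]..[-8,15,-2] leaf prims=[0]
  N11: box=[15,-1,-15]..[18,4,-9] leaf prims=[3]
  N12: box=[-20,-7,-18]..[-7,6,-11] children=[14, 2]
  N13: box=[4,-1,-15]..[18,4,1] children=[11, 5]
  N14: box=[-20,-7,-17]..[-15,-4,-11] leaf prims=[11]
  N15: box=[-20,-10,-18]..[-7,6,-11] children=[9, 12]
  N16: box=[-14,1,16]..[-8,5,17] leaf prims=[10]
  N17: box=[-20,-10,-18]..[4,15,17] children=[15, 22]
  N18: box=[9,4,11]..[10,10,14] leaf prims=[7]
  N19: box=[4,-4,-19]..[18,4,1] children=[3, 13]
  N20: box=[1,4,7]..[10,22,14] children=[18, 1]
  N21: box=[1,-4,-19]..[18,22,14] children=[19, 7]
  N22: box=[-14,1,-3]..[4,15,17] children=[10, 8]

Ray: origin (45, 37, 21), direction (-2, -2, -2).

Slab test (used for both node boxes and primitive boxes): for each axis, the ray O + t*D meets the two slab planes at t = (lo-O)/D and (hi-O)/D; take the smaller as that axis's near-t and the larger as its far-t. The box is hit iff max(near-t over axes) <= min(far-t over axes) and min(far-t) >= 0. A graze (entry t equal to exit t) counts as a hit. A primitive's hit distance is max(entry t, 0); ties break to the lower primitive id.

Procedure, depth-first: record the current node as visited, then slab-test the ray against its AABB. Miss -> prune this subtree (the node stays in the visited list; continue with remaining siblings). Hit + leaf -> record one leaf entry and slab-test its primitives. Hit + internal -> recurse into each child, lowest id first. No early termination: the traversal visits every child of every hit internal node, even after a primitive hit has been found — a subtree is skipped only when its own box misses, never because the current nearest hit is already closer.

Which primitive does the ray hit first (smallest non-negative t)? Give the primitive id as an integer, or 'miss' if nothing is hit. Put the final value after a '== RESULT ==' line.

Traverse from the root:
N0 x:[27/2,65/2] y:[15/2,47/2] z:[2,20] -> hit [27/2,20], descend [17, 21]
  N17 x:[41/2,65/2] y:[11,47/2] z:[2,39/2] -> miss, prune
  N21 x:[27/2,22] y:[15/2,41/2] z:[7/2,20] -> hit [27/2,20], descend [7, 19]
    N7 x:[27/2,22] y:[15/2,37/2] z:[7/2,21/2] -> miss, prune
    N19 x:[27/2,41/2] y:[33/2,41/2] z:[10,20] -> hit [33/2,20], descend [3, 13]
      N3 x:[39/2,20] y:[39/2,41/2] z:[39/2,20] -> hit [39/2,20] leaf, test {P6@t=39/2}
      N13 x:[27/2,41/2] y:[33/2,19] z:[10,18] -> hit [33/2,18], descend [5, 11]
        N5 x:[20,41/2] y:[18,37/2] z:[10,11] -> miss, prune
        N11 x:[27/2,15] y:[33/2,19] z:[15,18] -> miss, prune

Visited [0, 17, 21, 7, 19, 3, 13, 5, 11]. Tests: 9 box, 1 leaf. Nearest: P6.

== RESULT ==
6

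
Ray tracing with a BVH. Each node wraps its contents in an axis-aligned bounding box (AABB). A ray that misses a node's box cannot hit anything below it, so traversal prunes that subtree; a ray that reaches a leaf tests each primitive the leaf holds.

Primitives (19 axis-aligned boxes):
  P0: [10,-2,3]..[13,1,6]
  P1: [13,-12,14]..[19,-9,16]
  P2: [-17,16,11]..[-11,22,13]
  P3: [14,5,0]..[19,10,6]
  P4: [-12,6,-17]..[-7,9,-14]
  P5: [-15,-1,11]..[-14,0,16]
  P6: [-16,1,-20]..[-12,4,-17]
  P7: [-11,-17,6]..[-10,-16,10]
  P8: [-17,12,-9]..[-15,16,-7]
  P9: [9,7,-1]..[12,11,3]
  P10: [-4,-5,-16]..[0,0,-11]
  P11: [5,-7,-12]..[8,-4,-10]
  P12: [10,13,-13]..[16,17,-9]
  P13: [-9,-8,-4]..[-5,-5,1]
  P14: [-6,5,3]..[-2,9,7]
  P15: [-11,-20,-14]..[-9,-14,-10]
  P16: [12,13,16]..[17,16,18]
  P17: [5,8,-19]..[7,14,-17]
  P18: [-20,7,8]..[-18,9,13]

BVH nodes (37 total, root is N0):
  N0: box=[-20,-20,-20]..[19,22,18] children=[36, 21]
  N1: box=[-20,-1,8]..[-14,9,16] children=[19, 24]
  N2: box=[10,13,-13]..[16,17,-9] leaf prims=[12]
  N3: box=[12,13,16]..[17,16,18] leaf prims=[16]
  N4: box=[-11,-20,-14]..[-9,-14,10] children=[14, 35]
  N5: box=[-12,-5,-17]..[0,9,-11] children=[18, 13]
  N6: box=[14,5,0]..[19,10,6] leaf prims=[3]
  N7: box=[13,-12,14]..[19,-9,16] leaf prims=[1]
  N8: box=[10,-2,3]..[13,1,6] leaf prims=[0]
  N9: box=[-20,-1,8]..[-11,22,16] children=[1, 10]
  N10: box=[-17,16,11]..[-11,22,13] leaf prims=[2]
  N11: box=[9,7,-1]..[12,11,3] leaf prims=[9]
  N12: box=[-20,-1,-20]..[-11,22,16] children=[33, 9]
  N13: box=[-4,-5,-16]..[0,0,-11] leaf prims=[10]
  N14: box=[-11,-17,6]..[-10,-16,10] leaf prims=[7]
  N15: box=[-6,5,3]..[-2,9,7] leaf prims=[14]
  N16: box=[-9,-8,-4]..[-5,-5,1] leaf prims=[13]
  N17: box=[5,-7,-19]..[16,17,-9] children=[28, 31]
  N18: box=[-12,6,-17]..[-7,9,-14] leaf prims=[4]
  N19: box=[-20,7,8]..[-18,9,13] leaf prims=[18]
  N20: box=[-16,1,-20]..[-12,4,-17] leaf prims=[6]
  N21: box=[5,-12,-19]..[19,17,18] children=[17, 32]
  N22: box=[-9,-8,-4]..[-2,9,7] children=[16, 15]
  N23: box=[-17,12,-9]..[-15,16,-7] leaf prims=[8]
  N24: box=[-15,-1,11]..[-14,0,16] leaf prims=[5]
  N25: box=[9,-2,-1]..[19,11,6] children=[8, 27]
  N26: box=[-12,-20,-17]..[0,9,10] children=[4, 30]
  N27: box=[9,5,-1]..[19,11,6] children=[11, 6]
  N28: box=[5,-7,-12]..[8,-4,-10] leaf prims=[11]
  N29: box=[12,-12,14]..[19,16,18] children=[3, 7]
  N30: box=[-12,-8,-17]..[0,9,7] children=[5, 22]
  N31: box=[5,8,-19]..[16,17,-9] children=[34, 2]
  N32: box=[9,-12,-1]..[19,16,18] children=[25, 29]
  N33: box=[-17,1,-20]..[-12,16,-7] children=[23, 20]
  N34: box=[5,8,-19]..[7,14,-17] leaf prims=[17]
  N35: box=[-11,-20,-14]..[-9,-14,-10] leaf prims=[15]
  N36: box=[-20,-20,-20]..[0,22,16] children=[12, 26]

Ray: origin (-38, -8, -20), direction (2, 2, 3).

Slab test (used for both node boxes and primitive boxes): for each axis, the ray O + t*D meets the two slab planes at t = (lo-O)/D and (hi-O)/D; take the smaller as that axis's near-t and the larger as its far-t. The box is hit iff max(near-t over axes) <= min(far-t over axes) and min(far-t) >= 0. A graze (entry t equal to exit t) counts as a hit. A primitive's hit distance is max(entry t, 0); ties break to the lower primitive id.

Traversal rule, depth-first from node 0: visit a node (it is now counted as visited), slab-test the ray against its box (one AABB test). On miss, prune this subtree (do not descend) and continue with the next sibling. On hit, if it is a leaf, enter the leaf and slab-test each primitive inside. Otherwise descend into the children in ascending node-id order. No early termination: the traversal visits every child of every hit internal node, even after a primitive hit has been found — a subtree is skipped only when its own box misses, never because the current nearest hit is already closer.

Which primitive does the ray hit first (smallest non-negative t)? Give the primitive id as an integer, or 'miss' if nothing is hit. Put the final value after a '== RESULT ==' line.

Trace the traversal:
N0 x:[9,57/2] y:[-6,15] z:[0,38/3] -> hit [9,38/3], descend [21, 36]
  N21 x:[43/2,57/2] y:[-2,25/2] z:[1/3,38/3] -> miss, prune
  N36 x:[9,19] y:[-6,15] z:[0,12] -> hit [9,12], descend [12, 26]
    N12 x:[9,27/2] y:[7/2,15] z:[0,12] -> hit [9,12], descend [9, 33]
      N9 x:[9,27/2] y:[7/2,15] z:[28/3,12] -> hit [28/3,12], descend [1, 10]
        N1 x:[9,12] y:[7/2,17/2] z:[28/3,12] -> miss, prune
        N10 x:[21/2,27/2] y:[12,15] z:[31/3,11] -> miss, prune
      N33 x:[21/2,13] y:[9/2,12] z:[0,13/3] -> miss, prune
    N26 x:[13,19] y:[-6,17/2] z:[1,10] -> miss, prune

Visited [0, 21, 36, 12, 9, 1, 10, 33, 26]. Tests: 9 box, 0 leaf. Nearest: miss.

== RESULT ==
miss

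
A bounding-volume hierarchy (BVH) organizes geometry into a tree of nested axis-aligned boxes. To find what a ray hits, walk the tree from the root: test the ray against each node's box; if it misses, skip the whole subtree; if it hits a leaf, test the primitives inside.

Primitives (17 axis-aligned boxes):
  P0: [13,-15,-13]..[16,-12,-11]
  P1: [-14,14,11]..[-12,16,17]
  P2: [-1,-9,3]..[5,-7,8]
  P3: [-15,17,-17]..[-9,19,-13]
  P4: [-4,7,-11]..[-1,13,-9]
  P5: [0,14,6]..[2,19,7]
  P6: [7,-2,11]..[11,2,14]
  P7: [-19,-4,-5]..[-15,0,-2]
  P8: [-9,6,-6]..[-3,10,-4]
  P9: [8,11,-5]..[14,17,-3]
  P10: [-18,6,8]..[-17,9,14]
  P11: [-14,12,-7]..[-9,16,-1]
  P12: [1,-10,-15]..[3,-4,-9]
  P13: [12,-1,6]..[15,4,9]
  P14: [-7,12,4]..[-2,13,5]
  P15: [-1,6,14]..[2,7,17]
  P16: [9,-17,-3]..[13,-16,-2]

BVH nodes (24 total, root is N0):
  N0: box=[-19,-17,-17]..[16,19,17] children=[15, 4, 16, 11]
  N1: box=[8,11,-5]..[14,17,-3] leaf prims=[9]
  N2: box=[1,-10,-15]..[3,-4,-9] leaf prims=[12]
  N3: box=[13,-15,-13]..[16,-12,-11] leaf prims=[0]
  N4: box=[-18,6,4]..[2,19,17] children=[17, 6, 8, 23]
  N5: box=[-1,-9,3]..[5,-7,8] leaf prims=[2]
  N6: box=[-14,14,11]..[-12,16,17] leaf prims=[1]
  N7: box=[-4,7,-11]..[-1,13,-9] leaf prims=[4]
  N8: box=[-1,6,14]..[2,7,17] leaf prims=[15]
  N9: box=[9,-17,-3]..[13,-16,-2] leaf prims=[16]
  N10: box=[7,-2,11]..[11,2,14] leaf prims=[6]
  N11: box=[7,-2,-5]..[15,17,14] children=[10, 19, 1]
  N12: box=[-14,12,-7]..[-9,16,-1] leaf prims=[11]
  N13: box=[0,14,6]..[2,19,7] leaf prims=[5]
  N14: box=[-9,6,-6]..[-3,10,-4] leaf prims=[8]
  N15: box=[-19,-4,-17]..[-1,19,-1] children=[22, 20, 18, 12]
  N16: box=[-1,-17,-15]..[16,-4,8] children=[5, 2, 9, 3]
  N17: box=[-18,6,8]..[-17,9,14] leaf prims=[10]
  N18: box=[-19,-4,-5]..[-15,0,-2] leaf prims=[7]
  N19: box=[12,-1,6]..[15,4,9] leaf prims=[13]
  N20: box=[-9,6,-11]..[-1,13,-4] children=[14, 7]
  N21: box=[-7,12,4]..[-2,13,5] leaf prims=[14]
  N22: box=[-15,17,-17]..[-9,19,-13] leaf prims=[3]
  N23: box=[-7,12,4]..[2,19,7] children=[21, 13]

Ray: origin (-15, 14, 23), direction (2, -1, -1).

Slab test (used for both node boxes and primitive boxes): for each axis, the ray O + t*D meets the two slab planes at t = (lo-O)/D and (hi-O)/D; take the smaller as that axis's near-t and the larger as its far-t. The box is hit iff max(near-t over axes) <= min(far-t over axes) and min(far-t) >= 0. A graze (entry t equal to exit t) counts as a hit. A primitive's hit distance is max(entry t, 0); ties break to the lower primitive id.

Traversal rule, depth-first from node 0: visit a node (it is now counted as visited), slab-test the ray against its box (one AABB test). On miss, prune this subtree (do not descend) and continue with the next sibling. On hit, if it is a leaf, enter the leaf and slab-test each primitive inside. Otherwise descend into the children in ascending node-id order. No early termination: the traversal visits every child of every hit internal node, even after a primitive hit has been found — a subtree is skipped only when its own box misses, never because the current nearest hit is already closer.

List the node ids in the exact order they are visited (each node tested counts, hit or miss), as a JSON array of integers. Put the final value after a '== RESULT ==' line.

Traverse from the root:
N0 x:[-2,31/2] y:[-5,31] z:[6,40] -> hit [6,31/2], descend [4, 11, 15, 16]
  N4 x:[-3/2,17/2] y:[-5,8] z:[6,19] -> hit [6,8], descend [6, 8, 17, 23]
    N6 x:[1/2,3/2] y:[-2,0] z:[6,12] -> miss, prune
    N8 x:[7,17/2] y:[7,8] z:[6,9] -> hit [7,8] leaf, test {P15@t=7}
    N17 x:[-3/2,-1] y:[5,8] z:[9,15] -> miss, prune
    N23 x:[4,17/2] y:[-5,2] z:[16,19] -> miss, prune
  N11 x:[11,15] y:[-3,16] z:[9,28] -> hit [11,15], descend [1, 10, 19]
    N1 x:[23/2,29/2] y:[-3,3] z:[26,28] -> miss, prune
    N10 x:[11,13] y:[12,16] z:[9,12] -> hit [12,12] leaf, test {P6@t=12}
    N19 x:[27/2,15] y:[10,15] z:[14,17] -> hit [14,15] leaf, test {P13@t=14}
  N15 x:[-2,7] y:[-5,18] z:[24,40] -> miss, prune
  N16 x:[7,31/2] y:[18,31] z:[15,38] -> miss, prune

order=[0, 4, 6, 8, 17, 23, 11, 1, 10, 19, 15, 16]  |boxes|=12  |leaves|=3  hit=P15

== RESULT ==
[0, 4, 6, 8, 17, 23, 11, 1, 10, 19, 15, 16]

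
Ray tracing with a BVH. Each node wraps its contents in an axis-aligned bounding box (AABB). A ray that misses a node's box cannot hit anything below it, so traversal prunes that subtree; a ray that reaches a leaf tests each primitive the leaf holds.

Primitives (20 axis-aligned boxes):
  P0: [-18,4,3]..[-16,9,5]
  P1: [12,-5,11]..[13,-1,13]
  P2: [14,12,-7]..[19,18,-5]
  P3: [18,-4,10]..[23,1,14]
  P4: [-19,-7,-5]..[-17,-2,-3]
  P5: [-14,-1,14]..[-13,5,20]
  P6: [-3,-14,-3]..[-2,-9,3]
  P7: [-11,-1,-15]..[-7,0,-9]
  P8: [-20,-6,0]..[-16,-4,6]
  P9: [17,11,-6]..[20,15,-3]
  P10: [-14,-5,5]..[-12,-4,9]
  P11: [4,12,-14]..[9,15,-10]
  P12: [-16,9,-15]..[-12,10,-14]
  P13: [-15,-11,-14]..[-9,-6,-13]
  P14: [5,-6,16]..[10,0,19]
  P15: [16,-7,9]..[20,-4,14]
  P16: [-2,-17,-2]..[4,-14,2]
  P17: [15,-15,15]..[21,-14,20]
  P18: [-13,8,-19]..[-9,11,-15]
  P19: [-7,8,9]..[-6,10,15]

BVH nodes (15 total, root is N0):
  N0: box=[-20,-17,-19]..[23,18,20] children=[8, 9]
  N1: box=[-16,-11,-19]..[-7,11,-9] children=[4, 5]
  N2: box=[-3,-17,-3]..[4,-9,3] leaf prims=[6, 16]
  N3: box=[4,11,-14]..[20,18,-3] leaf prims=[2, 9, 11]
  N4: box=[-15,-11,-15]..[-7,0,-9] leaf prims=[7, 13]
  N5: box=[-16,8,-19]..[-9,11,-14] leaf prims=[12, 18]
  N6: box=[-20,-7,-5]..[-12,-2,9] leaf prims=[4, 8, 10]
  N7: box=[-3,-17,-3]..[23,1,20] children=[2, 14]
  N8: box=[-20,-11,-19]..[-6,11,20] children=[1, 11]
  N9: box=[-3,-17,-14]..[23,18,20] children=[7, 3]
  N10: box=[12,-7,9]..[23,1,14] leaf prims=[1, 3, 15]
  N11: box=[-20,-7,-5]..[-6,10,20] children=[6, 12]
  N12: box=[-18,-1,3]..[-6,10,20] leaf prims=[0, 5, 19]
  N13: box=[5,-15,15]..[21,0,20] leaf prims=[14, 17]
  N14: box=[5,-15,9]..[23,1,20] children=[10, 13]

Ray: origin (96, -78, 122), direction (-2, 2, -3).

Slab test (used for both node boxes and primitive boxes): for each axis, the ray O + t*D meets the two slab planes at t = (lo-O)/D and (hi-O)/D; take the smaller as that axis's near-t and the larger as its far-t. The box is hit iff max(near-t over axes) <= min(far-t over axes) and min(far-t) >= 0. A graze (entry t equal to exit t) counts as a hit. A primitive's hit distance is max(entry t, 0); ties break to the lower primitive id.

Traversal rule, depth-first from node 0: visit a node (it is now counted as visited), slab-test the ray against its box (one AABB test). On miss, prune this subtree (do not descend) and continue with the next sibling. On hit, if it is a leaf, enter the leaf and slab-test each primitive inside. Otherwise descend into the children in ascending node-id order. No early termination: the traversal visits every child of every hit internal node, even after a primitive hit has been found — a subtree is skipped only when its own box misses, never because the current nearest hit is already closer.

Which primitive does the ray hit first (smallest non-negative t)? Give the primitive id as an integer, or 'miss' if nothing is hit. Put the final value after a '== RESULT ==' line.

Traverse from the root:
N0 x:[73/2,58] y:[61/2,48] z:[34,47] -> hit [73/2,47], descend [8, 9]
  N8 x:[51,58] y:[67/2,89/2] z:[34,47] -> miss, prune
  N9 x:[73/2,99/2] y:[61/2,48] z:[34,136/3] -> hit [73/2,136/3], descend [3, 7]
    N3 x:[38,46] y:[89/2,48] z:[125/3,136/3] -> hit [89/2,136/3] leaf, test {P2(miss), P9(miss), P11@t=45}
    N7 x:[73/2,99/2] y:[61/2,79/2] z:[34,125/3] -> hit [73/2,79/2], descend [2, 14]
      N2 x:[46,99/2] y:[61/2,69/2] z:[119/3,125/3] -> miss, prune
      N14 x:[73/2,91/2] y:[63/2,79/2] z:[34,113/3] -> hit [73/2,113/3], descend [10, 13]
        N10 x:[73/2,42] y:[71/2,79/2] z:[36,113/3] -> hit [73/2,113/3] leaf, test {P1(miss), P3@t=37, P15(miss)}
        N13 x:[75/2,91/2] y:[63/2,39] z:[34,107/3] -> miss, prune

Summary -> nodes [0, 8, 9, 3, 7, 2, 14, 10, 13]; box-tests=9; leaf-entries=2; first=P3

== RESULT ==
3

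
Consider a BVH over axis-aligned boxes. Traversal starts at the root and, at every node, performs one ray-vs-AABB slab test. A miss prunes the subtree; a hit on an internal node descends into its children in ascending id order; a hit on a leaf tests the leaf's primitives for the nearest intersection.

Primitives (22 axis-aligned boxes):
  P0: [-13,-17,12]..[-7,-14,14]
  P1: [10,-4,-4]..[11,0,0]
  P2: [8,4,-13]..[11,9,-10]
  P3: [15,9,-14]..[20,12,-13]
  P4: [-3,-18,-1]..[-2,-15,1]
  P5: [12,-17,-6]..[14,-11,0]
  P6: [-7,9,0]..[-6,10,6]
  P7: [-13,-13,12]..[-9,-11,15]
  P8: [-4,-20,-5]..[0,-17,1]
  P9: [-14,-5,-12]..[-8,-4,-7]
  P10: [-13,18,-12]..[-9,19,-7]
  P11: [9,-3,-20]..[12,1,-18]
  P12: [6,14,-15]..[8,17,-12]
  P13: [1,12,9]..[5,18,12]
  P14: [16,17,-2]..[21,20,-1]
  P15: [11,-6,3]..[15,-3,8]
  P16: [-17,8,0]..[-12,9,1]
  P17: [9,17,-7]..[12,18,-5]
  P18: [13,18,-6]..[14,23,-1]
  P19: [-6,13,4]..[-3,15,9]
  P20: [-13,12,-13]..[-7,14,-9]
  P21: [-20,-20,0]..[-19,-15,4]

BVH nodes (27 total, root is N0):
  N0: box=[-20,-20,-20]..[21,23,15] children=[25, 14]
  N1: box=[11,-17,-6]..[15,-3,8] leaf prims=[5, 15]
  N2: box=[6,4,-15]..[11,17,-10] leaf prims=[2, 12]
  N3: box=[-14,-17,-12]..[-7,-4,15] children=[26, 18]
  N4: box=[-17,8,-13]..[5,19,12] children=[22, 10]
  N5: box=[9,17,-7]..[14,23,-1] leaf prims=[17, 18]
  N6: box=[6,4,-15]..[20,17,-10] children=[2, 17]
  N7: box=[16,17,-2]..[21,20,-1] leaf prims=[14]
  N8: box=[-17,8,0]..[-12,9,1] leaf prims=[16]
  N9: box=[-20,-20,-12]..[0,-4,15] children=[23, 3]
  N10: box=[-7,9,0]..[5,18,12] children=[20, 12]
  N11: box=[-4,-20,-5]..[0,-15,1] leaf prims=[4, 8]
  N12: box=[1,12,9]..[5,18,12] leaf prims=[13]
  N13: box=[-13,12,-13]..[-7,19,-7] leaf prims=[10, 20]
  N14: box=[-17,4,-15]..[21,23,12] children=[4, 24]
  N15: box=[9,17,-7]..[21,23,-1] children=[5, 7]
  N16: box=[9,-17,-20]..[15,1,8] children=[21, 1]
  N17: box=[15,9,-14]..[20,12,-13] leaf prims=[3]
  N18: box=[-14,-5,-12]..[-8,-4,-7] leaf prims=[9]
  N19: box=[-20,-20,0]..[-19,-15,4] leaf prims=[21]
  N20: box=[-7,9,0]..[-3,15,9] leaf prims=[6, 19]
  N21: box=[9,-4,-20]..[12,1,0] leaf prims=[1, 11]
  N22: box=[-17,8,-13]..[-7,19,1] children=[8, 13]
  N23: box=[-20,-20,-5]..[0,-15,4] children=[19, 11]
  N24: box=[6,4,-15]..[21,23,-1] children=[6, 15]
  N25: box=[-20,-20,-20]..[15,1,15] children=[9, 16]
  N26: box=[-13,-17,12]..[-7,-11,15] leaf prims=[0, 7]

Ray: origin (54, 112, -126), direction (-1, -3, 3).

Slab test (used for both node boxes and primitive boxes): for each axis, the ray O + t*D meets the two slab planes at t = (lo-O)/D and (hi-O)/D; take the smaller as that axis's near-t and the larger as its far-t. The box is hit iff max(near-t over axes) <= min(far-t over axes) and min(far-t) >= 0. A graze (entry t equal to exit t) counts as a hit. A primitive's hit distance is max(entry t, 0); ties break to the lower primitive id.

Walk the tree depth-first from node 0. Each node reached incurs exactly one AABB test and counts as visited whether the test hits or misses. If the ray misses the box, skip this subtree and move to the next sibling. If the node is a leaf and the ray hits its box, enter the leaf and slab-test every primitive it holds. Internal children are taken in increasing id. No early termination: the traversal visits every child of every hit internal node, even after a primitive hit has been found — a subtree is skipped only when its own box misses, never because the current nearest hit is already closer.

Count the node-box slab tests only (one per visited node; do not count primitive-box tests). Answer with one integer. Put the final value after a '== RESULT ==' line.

Traverse from the root:
N0 x:[33,74] y:[89/3,44] z:[106/3,47] -> hit [106/3,44], descend [14, 25]
  N14 x:[33,71] y:[89/3,36] z:[37,46] -> miss, prune
  N25 x:[39,74] y:[37,44] z:[106/3,47] -> hit [39,44], descend [9, 16]
    N9 x:[54,74] y:[116/3,44] z:[38,47] -> miss, prune
    N16 x:[39,45] y:[37,43] z:[106/3,134/3] -> hit [39,43], descend [1, 21]
      N1 x:[39,43] y:[115/3,43] z:[40,134/3] -> hit [40,43] leaf, test {P5@t=41, P15(miss)}
      N21 x:[42,45] y:[37,116/3] z:[106/3,42] -> miss, prune

Visited [0, 14, 25, 9, 16, 1, 21]. Tests: 7 box, 1 leaf. Nearest: P5.

== RESULT ==
7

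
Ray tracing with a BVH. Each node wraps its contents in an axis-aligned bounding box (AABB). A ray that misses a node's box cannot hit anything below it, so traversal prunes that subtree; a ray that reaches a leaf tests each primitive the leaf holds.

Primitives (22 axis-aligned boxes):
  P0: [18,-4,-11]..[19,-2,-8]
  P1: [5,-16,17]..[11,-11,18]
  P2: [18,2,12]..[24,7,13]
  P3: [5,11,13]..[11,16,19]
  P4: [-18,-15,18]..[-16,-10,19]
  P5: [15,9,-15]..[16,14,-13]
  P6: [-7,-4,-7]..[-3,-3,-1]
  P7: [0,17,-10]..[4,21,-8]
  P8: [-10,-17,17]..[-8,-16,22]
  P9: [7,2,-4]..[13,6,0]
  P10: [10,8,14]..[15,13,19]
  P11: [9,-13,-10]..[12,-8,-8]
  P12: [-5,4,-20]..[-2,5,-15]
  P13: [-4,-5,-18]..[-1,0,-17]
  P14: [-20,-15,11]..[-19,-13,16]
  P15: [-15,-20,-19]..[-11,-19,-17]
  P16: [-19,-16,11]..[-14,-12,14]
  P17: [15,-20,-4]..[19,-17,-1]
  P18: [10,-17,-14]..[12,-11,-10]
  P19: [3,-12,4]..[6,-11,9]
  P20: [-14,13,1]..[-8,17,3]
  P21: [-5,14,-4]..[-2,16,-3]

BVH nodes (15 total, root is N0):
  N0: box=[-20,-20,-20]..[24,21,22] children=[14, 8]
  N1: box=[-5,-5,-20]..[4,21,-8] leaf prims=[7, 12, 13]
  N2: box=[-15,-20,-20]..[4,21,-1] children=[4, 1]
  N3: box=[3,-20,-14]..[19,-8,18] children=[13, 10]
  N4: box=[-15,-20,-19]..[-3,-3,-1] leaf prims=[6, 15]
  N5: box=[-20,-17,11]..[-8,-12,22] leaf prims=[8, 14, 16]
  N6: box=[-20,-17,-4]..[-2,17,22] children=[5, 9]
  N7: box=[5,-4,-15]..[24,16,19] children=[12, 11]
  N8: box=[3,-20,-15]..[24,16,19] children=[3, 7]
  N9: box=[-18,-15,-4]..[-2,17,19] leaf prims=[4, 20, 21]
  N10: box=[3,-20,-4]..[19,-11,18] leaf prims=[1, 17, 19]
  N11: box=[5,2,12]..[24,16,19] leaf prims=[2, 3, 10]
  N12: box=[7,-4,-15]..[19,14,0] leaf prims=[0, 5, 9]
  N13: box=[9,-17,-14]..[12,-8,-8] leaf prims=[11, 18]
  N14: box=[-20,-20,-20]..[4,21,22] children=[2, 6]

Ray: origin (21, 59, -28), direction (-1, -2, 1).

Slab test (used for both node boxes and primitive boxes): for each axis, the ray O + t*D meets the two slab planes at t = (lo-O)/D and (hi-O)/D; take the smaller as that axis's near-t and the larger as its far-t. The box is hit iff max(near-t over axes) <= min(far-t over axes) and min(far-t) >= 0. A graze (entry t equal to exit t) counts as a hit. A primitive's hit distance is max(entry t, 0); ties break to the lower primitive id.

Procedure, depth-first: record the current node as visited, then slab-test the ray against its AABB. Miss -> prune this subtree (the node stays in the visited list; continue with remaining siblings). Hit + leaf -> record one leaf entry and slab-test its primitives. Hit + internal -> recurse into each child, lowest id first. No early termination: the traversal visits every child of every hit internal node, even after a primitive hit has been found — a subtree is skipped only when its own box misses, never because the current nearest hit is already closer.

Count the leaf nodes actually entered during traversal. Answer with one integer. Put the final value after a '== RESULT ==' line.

Traverse from the root:
N0 x:[-3,41] y:[19,79/2] z:[8,50] -> hit [19,79/2], descend [8, 14]
  N8 x:[-3,18] y:[43/2,79/2] z:[13,47] -> miss, prune
  N14 x:[17,41] y:[19,79/2] z:[8,50] -> hit [19,79/2], descend [2, 6]
    N2 x:[17,36] y:[19,79/2] z:[8,27] -> hit [19,27], descend [1, 4]
      N1 x:[17,26] y:[19,32] z:[8,20] -> hit [19,20] leaf, test {P7@t=19, P12(miss), P13(miss)}
      N4 x:[24,36] y:[31,79/2] z:[9,27] -> miss, prune
    N6 x:[23,41] y:[21,38] z:[24,50] -> hit [24,38], descend [5, 9]
      N5 x:[29,41] y:[71/2,38] z:[39,50] -> miss, prune
      N9 x:[23,39] y:[21,37] z:[24,47] -> hit [24,37] leaf, test {P4(miss), P20(miss), P21(miss)}

Summary -> nodes [0, 8, 14, 2, 1, 4, 6, 5, 9]; box-tests=9; leaf-entries=2; first=P7

== RESULT ==
2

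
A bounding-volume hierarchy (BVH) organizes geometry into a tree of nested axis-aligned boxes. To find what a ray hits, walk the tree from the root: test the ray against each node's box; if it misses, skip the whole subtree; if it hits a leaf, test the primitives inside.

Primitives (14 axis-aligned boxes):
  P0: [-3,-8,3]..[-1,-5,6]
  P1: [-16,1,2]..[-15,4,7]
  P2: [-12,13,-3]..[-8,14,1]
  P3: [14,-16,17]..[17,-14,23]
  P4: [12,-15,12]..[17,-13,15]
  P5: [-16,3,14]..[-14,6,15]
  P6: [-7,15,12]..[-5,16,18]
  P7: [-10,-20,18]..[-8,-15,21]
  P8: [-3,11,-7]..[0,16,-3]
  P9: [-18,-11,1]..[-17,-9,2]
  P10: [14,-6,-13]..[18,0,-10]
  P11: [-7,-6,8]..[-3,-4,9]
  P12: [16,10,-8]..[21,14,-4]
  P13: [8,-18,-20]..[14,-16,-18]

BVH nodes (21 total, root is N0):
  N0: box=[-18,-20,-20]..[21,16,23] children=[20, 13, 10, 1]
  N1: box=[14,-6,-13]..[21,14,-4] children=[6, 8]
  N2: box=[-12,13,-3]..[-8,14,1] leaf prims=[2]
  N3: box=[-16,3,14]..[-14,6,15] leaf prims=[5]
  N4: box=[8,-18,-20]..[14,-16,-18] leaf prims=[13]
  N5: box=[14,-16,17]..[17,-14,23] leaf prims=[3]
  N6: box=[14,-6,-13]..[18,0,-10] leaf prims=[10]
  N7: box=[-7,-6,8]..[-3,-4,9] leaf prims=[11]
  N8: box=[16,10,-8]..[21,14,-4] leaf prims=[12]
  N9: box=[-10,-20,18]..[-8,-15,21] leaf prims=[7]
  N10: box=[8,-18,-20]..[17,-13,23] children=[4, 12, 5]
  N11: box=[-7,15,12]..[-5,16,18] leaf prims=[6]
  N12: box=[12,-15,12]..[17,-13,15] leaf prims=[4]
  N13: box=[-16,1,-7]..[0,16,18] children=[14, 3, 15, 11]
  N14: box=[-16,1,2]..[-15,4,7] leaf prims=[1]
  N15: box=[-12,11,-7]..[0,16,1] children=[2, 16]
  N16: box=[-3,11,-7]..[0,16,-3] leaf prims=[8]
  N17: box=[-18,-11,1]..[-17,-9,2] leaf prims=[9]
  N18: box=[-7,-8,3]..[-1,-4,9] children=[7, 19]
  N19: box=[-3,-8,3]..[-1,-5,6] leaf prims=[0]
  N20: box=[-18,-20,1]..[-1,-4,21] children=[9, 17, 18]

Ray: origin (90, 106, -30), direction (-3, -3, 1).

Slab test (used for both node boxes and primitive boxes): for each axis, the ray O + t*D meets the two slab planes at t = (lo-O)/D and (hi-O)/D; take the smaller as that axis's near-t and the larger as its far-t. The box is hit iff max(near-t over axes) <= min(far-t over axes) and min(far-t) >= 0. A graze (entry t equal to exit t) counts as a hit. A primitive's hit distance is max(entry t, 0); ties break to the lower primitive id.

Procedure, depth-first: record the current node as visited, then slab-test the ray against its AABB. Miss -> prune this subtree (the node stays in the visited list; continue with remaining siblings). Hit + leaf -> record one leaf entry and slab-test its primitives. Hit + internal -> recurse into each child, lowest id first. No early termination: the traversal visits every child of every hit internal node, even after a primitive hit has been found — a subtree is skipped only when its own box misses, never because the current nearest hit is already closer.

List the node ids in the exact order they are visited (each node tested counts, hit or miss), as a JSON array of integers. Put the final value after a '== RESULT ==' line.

Walk:
N0 x:[23,36] y:[30,42] z:[10,53] -> hit [30,36], descend [1, 10, 13, 20]
  N1 x:[23,76/3] y:[92/3,112/3] z:[17,26] -> miss, prune
  N10 x:[73/3,82/3] y:[119/3,124/3] z:[10,53] -> miss, prune
  N13 x:[30,106/3] y:[30,35] z:[23,48] -> hit [30,35], descend [3, 11, 14, 15]
    N3 x:[104/3,106/3] y:[100/3,103/3] z:[44,45] -> miss, prune
    N11 x:[95/3,97/3] y:[30,91/3] z:[42,48] -> miss, prune
    N14 x:[35,106/3] y:[34,35] z:[32,37] -> hit [35,35] leaf, test {P1@t=35}
    N15 x:[30,34] y:[30,95/3] z:[23,31] -> hit [30,31], descend [2, 16]
      N2 x:[98/3,34] y:[92/3,31] z:[27,31] -> miss, prune
      N16 x:[30,31] y:[30,95/3] z:[23,27] -> miss, prune
  N20 x:[91/3,36] y:[110/3,42] z:[31,51] -> miss, prune

order=[0, 1, 10, 13, 3, 11, 14, 15, 2, 16, 20]  |boxes|=11  |leaves|=1  hit=P1

== RESULT ==
[0, 1, 10, 13, 3, 11, 14, 15, 2, 16, 20]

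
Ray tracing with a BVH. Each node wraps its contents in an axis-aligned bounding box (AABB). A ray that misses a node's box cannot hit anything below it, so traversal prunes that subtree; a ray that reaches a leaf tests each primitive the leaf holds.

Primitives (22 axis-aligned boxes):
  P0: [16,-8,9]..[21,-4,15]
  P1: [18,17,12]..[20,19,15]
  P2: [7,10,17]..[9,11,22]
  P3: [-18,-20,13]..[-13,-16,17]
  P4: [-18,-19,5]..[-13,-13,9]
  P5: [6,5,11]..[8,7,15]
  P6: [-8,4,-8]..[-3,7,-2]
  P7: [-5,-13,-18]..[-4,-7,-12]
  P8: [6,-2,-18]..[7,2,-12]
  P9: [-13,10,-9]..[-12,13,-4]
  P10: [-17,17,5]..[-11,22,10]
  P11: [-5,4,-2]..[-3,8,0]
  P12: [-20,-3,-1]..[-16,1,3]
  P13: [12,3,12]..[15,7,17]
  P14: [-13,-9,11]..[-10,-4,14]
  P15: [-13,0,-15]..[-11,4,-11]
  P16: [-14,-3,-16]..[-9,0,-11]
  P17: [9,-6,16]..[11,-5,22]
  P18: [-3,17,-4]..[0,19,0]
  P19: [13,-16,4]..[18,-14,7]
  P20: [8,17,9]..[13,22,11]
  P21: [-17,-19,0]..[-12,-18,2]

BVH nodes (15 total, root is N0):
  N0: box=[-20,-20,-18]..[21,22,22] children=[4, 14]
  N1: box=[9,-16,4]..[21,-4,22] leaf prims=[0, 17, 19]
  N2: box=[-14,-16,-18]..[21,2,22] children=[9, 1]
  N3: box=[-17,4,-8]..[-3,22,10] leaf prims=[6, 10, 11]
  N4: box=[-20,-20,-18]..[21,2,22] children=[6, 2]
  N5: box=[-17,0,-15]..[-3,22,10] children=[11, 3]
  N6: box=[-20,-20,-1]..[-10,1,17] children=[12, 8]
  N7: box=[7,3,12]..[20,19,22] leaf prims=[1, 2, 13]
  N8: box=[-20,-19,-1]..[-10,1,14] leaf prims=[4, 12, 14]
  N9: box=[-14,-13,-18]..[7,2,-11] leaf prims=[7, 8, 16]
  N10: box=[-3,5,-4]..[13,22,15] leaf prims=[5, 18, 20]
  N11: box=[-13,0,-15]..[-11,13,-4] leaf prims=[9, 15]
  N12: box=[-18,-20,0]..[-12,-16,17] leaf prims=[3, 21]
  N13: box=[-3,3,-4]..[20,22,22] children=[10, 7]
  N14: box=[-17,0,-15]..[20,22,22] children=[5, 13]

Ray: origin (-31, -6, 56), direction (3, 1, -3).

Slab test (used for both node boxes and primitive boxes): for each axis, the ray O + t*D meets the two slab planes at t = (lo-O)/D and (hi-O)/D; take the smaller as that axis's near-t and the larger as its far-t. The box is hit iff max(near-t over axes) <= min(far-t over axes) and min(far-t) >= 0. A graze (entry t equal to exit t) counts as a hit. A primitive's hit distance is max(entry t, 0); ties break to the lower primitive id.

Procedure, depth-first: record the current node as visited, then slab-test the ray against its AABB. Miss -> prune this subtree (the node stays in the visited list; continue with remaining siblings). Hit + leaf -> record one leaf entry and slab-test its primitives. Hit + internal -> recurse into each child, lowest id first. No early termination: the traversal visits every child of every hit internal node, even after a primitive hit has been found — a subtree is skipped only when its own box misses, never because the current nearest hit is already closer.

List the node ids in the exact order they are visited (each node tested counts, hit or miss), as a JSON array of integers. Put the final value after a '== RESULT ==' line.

Walk:
N0 x:[11/3,52/3] y:[-14,28] z:[34/3,74/3] -> hit [34/3,52/3], descend [4, 14]
  N4 x:[11/3,52/3] y:[-14,8] z:[34/3,74/3] -> miss, prune
  N14 x:[14/3,17] y:[6,28] z:[34/3,71/3] -> hit [34/3,17], descend [5, 13]
    N5 x:[14/3,28/3] y:[6,28] z:[46/3,71/3] -> miss, prune
    N13 x:[28/3,17] y:[9,28] z:[34/3,20] -> hit [34/3,17], descend [7, 10]
      N7 x:[38/3,17] y:[9,25] z:[34/3,44/3] -> hit [38/3,44/3] leaf, test {P1(miss), P2(miss), P13(miss)}
      N10 x:[28/3,44/3] y:[11,28] z:[41/3,20] -> hit [41/3,44/3] leaf, test {P5(miss), P18(miss), P20(miss)}

7 AABB tests over nodes [0, 4, 14, 5, 13, 7, 10]; 2 leaves entered; closest miss.

== RESULT ==
[0, 4, 14, 5, 13, 7, 10]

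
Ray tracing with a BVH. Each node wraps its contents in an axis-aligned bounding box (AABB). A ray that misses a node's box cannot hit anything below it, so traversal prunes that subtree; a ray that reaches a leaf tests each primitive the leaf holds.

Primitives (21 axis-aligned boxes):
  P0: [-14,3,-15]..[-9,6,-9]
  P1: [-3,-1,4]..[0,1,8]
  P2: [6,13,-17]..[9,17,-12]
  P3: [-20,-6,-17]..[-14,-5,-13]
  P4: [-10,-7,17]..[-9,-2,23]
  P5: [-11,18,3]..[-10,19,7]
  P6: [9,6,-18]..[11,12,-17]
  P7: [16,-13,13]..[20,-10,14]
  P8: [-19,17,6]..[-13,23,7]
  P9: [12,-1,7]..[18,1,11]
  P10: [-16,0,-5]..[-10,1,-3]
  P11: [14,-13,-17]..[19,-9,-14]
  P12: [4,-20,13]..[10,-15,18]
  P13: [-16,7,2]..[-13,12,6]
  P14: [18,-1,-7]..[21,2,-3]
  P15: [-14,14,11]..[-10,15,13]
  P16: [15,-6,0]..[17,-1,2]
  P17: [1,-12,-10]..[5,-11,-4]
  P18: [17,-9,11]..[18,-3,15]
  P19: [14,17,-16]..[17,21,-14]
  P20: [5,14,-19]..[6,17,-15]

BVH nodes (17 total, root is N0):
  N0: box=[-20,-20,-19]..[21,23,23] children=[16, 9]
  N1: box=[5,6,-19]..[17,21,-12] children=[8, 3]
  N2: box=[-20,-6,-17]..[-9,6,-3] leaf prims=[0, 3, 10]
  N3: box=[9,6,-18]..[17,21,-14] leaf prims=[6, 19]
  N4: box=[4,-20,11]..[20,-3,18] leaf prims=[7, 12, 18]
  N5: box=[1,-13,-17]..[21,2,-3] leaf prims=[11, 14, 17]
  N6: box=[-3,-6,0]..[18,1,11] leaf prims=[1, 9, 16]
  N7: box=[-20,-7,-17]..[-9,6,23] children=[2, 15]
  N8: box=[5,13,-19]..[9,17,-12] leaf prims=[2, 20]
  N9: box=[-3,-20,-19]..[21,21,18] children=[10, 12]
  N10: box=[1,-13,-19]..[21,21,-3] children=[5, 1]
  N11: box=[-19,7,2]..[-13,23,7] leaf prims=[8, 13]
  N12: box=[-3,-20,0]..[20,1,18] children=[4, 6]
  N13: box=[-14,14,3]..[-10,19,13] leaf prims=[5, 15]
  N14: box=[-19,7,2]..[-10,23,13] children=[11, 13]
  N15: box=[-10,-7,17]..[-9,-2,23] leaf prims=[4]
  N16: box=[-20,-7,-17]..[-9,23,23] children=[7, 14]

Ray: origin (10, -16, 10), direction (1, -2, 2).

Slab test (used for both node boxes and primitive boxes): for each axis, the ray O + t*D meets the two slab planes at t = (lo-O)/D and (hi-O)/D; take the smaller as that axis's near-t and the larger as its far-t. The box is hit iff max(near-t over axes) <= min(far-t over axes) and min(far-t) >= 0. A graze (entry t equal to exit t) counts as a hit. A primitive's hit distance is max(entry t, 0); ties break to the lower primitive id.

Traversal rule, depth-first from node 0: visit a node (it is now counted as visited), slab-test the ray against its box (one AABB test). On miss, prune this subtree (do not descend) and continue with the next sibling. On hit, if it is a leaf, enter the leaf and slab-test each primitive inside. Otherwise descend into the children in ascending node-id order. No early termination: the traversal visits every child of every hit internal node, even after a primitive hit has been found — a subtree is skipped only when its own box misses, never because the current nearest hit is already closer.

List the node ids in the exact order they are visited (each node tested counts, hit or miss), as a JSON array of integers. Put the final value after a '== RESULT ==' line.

Traverse from the root:
N0 x:[-30,11] y:[-39/2,2] z:[-29/2,13/2] -> hit [-29/2,2], descend [9, 16]
  N9 x:[-13,11] y:[-37/2,2] z:[-29/2,4] -> hit [-13,2], descend [10, 12]
    N10 x:[-9,11] y:[-37/2,-3/2] z:[-29/2,-13/2] -> miss, prune
    N12 x:[-13,10] y:[-17/2,2] z:[-5,4] -> hit [-5,2], descend [4, 6]
      N4 x:[-6,10] y:[-13/2,2] z:[1/2,4] -> hit [1/2,2] leaf, test {P7(miss), P12(miss), P18(miss)}
      N6 x:[-13,8] y:[-17/2,-5] z:[-5,1/2] -> miss, prune
  N16 x:[-30,-19] y:[-39/2,-9/2] z:[-27/2,13/2] -> miss, prune

Visited [0, 9, 10, 12, 4, 6, 16]. Tests: 7 box, 1 leaf. Nearest: miss.

== RESULT ==
[0, 9, 10, 12, 4, 6, 16]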